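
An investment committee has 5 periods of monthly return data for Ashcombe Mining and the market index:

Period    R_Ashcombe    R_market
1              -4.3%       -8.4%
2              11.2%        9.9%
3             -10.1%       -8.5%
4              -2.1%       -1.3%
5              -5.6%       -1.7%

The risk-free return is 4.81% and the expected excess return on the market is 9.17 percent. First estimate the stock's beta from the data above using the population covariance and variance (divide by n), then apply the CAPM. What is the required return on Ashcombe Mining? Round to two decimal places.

13.89%

Mean R_i = (-4.3 + 11.2 − 10.1 − 2.1 − 5.6) / 5 = -2.1800%
Mean R_m = (-8.4 + 9.9 − 8.5 − 1.3 − 1.7) / 5 = -2.0000%
Σ(R_i − R̄_i)(R_m − R̄_m) = 223.3000  ⇒  Cov = 223.3000 / 5 = 44.6600
Σ(R_m − R̄_m)² = 225.4000  ⇒  Var(R_m) = 225.4000 / 5 = 45.0800
β = Cov / Var(R_m) = 44.6600 / 45.0800 = 0.9907
E(R) = R_f + β × MRP = 4.81% + 0.9907 × 9.17% = 13.89%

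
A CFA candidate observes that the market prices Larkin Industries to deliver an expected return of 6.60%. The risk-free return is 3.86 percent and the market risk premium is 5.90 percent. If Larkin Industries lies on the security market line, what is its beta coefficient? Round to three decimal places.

0.464

β = (E(R) − R_f) / MRP = (6.60% − 3.86%) / 5.90% = 2.74% / 5.90% = 0.464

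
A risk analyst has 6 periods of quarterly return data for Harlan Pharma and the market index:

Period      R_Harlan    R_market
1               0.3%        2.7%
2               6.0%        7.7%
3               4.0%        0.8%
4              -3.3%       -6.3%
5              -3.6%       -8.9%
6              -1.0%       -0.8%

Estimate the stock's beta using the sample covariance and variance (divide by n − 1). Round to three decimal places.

Mean R_i = (0.3 + 6.0 + 4.0 − 3.3 − 3.6 − 1.0) / 6 = 0.4000%
Mean R_m = (2.7 + 7.7 + 0.8 − 6.3 − 8.9 − 0.8) / 6 = -0.8000%
Σ(R_i − R̄_i)(R_m − R̄_m) = 105.7600  ⇒  Cov = 105.7600 / 5 = 21.1520
Σ(R_m − R̄_m)² = 182.9200  ⇒  Var(R_m) = 182.9200 / 5 = 36.5840
β = Cov / Var(R_m) = 21.1520 / 36.5840 = 0.5782

0.578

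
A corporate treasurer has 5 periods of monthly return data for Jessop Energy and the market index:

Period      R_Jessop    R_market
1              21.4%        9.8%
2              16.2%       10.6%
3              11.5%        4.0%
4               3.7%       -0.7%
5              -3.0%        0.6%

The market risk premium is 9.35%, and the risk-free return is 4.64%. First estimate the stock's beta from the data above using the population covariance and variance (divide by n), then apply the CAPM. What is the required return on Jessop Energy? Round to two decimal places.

Mean R_i = (21.4 + 16.2 + 11.5 + 3.7 − 3.0) / 5 = 9.9600%
Mean R_m = (9.8 + 10.6 + 4.0 − 0.7 + 0.6) / 5 = 4.8600%
Σ(R_i − R̄_i)(R_m − R̄_m) = 181.0220  ⇒  Cov = 181.0220 / 5 = 36.2044
Σ(R_m − R̄_m)² = 107.1520  ⇒  Var(R_m) = 107.1520 / 5 = 21.4304
β = Cov / Var(R_m) = 36.2044 / 21.4304 = 1.6894
E(R) = R_f + β × MRP = 4.64% + 1.6894 × 9.35% = 20.44%

20.44%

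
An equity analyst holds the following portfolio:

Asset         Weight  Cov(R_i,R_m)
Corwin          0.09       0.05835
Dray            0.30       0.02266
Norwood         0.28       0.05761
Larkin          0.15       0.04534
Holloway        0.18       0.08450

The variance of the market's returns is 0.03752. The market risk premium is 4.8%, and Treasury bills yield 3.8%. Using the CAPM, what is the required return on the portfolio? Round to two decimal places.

β_Corwin = 0.05835 / 0.03752 = 1.5552
β_Dray = 0.02266 / 0.03752 = 0.6039
β_Norwood = 0.05761 / 0.03752 = 1.5354
β_Larkin = 0.04534 / 0.03752 = 1.2084
β_Holloway = 0.08450 / 0.03752 = 2.2521
β_P = Σ w_i β_i = 0.09×1.5552 + 0.30×0.6039 + 0.28×1.5354 + 0.15×1.2084 + 0.18×2.2521 = 1.3377
E(R_P) = R_f + β_P × MRP = 3.8% + 1.3377 × 4.8% = 10.22%

10.22%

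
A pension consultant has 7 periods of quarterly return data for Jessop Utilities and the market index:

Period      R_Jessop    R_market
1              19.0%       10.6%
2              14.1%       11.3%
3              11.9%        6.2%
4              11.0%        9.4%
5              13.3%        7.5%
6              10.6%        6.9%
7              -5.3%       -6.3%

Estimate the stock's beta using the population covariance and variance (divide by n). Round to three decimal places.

1.210

Mean R_i = (19.0 + 14.1 + 11.9 + 11.0 + 13.3 + 10.6 − 5.3) / 7 = 10.6571%
Mean R_m = (10.6 + 11.3 + 6.2 + 9.4 + 7.5 + 6.9 − 6.3) / 7 = 6.5143%
Σ(R_i − R̄_i)(R_m − R̄_m) = 258.2243  ⇒  Cov = 258.2243 / 7 = 36.8892
Σ(R_m − R̄_m)² = 213.3486  ⇒  Var(R_m) = 213.3486 / 7 = 30.4784
β = Cov / Var(R_m) = 36.8892 / 30.4784 = 1.2103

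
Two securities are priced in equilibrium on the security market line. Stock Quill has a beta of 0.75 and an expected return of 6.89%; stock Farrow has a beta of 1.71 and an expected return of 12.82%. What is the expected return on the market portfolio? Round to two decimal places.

Both satisfy E(R) = R_f + β·MRP, so the slope of the SML is
MRP = (12.82% − 6.89%) / (1.71 − 0.75) = 5.93% / 0.96 = 6.1771%
R_f = E(R_Quill) − β_Quill·MRP = 6.89% − 0.75 × 6.1771% = 2.2572%
E(R_m) = R_f + MRP = 2.2572% + 6.1771% = 8.43%

8.43%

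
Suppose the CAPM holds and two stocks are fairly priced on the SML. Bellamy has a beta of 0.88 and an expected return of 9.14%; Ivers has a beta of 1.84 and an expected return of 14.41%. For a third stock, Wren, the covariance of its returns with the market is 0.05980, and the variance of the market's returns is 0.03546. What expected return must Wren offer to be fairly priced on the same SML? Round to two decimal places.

MRP = (14.41% − 9.14%) / (1.84 − 0.88) = 5.4896%
R_f = 9.14% − 0.88 × 5.4896% = 4.3092%
β_Wren = Cov / Var(R_m) = 0.05980 / 0.03546 = 1.6864
E(R_Wren) = R_f + β × MRP = 4.3092% + 1.6864 × 5.4896% = 13.57%

13.57%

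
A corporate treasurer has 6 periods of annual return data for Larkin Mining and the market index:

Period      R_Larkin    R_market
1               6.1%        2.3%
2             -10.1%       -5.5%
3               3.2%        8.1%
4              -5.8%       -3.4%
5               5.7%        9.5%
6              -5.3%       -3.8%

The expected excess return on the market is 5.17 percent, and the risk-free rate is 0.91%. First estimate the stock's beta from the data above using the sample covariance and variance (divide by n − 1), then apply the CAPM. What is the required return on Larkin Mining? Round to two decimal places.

5.79%

Mean R_i = (6.1 − 10.1 + 3.2 − 5.8 + 5.7 − 5.3) / 6 = -1.0333%
Mean R_m = (2.3 − 5.5 + 8.1 − 3.4 + 9.5 − 3.8) / 6 = 1.2000%
Σ(R_i − R̄_i)(R_m − R̄_m) = 196.9500  ⇒  Cov = 196.9500 / 5 = 39.3900
Σ(R_m − R̄_m)² = 208.7600  ⇒  Var(R_m) = 208.7600 / 5 = 41.7520
β = Cov / Var(R_m) = 39.3900 / 41.7520 = 0.9434
E(R) = R_f + β × MRP = 0.91% + 0.9434 × 5.17% = 5.79%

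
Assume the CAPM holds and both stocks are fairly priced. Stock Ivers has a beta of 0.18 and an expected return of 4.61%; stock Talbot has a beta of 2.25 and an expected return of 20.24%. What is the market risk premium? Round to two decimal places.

7.55%

Both satisfy E(R) = R_f + β·MRP, so the slope of the SML is
MRP = (20.24% − 4.61%) / (2.25 − 0.18) = 15.63% / 2.07 = 7.5507%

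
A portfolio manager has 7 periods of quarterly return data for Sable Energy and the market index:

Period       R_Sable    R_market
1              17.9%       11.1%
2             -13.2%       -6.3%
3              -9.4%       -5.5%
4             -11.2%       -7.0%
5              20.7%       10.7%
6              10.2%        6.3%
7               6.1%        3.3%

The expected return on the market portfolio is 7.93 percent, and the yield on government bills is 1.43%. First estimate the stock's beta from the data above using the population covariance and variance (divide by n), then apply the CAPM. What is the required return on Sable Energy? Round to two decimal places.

12.92%

Mean R_i = (17.9 − 13.2 − 9.4 − 11.2 + 20.7 + 10.2 + 6.1) / 7 = 3.0143%
Mean R_m = (11.1 − 6.3 − 5.5 − 7.0 + 10.7 + 6.3 + 3.3) / 7 = 1.8000%
Σ(R_i − R̄_i)(R_m − R̄_m) = 679.8500  ⇒  Cov = 679.8500 / 7 = 97.1214
Σ(R_m − R̄_m)² = 384.5400  ⇒  Var(R_m) = 384.5400 / 7 = 54.9343
β = Cov / Var(R_m) = 97.1214 / 54.9343 = 1.7680
MRP = 7.93% − 1.43% = 6.50%
E(R) = R_f + β × MRP = 1.43% + 1.7680 × 6.50% = 12.92%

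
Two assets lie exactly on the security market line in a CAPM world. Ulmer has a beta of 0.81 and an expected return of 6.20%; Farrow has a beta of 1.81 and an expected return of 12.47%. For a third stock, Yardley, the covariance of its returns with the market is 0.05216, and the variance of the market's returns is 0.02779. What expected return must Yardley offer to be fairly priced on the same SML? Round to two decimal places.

12.89%

MRP = (12.47% − 6.20%) / (1.81 − 0.81) = 6.2700%
R_f = 6.20% − 0.81 × 6.2700% = 1.1213%
β_Yardley = Cov / Var(R_m) = 0.05216 / 0.02779 = 1.8769
E(R_Yardley) = R_f + β × MRP = 1.1213% + 1.8769 × 6.2700% = 12.89%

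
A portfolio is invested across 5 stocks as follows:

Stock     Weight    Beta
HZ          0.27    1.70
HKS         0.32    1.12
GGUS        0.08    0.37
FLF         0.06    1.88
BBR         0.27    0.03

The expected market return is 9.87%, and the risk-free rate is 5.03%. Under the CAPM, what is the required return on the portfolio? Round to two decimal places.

9.71%

β_P = Σ w_i β_i = 0.27×1.70 + 0.32×1.12 + 0.08×0.37 + 0.06×1.88 + 0.27×0.03 = 0.9679
MRP = 9.87% − 5.03% = 4.84%
E(R_P) = R_f + β_P × MRP = 5.03% + 0.9679 × 4.84% = 9.71%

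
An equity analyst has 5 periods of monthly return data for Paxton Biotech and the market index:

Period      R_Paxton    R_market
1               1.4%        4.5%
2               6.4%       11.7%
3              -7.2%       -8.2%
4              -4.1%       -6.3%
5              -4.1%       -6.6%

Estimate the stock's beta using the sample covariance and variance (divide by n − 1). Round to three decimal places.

Mean R_i = (1.4 + 6.4 − 7.2 − 4.1 − 4.1) / 5 = -1.5200%
Mean R_m = (4.5 + 11.7 − 8.2 − 6.3 − 6.6) / 5 = -0.9800%
Σ(R_i − R̄_i)(R_m − R̄_m) = 185.6620  ⇒  Cov = 185.6620 / 4 = 46.4155
Σ(R_m − R̄_m)² = 302.8280  ⇒  Var(R_m) = 302.8280 / 4 = 75.7070
β = Cov / Var(R_m) = 46.4155 / 75.7070 = 0.6131

0.613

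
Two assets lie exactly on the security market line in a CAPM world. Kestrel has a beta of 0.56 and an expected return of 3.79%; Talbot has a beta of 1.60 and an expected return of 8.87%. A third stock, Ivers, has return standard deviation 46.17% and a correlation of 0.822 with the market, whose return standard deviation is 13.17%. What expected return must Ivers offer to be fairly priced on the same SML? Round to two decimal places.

15.13%

MRP = (8.87% − 3.79%) / (1.60 − 0.56) = 4.8846%
R_f = 3.79% − 0.56 × 4.8846% = 1.0546%
β_Ivers = ρ·σ_i/σ_m = 0.822 × 46.17 / 13.17 = 2.8817
E(R_Ivers) = R_f + β × MRP = 1.0546% + 2.8817 × 4.8846% = 15.13%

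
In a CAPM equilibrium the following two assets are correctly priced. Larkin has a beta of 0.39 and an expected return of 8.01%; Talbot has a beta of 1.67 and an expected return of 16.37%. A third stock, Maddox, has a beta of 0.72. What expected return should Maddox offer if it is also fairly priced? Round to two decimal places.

MRP (SML slope) = (16.37% − 8.01%) / (1.67 − 0.39) = 8.36% / 1.28 = 6.5313%
R_f (intercept) = 8.01% − 0.39 × 6.5313% = 5.4628%
E(R_Maddox) = R_f + β × MRP = 5.4628% + 0.72 × 6.5313% = 10.17%

10.17%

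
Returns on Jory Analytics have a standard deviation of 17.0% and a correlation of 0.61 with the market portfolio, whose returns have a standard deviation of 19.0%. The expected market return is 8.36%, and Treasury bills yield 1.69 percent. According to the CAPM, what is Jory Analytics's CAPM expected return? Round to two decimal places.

β = ρ × σ_i / σ_m = 0.61 × 17.0% / 19.0% = 0.5458
MRP = 8.36% − 1.69% = 6.67%
E(R) = 1.69% + 0.5458 × 6.67% = 5.33%

5.33%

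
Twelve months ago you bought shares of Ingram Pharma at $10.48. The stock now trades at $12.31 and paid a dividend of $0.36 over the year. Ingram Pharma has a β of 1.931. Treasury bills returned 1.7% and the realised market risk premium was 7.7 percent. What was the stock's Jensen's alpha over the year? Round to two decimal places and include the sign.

Realised HPR = (P1 + D1 − P0) / P0 = (12.31 + 0.36 − 10.48) / 10.48 = 2.19 / 10.48 = 20.8969%
CAPM required = R_f + β·MRP = 1.7% + 1.931 × 7.7% = 16.5687%
α = realised − required = 20.8969% − 16.5687% = +4.33%

+4.33%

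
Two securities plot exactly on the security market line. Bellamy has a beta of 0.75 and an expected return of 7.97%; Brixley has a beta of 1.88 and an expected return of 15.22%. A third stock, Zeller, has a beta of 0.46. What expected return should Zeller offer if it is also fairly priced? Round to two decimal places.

MRP (SML slope) = (15.22% − 7.97%) / (1.88 − 0.75) = 7.25% / 1.13 = 6.4159%
R_f (intercept) = 7.97% − 0.75 × 6.4159% = 3.1581%
E(R_Zeller) = R_f + β × MRP = 3.1581% + 0.46 × 6.4159% = 6.11%

6.11%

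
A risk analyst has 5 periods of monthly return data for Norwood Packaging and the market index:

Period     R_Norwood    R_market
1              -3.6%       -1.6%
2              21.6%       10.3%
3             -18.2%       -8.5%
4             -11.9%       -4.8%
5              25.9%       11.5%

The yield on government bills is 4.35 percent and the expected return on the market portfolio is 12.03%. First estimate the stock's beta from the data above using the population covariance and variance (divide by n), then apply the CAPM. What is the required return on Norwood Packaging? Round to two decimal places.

Mean R_i = (-3.6 + 21.6 − 18.2 − 11.9 + 25.9) / 5 = 2.7600%
Mean R_m = (-1.6 + 10.3 − 8.5 − 4.8 + 11.5) / 5 = 1.3800%
Σ(R_i − R̄_i)(R_m − R̄_m) = 718.8660  ⇒  Cov = 718.8660 / 5 = 143.7732
Σ(R_m − R̄_m)² = 326.6680  ⇒  Var(R_m) = 326.6680 / 5 = 65.3336
β = Cov / Var(R_m) = 143.7732 / 65.3336 = 2.2006
MRP = 12.03% − 4.35% = 7.68%
E(R) = R_f + β × MRP = 4.35% + 2.2006 × 7.68% = 21.25%

21.25%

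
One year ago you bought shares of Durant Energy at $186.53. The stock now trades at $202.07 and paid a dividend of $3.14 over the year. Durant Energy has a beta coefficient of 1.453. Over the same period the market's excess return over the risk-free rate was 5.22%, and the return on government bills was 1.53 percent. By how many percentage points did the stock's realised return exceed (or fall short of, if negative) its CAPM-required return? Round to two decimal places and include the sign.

Realised HPR = (P1 + D1 − P0) / P0 = (202.07 + 3.14 − 186.53) / 186.53 = 18.68 / 186.53 = 10.0145%
CAPM required = R_f + β·MRP = 1.53% + 1.453 × 5.22% = 9.11466%
α = realised − required = 10.0145% − 9.11466% = +0.90%

+0.90%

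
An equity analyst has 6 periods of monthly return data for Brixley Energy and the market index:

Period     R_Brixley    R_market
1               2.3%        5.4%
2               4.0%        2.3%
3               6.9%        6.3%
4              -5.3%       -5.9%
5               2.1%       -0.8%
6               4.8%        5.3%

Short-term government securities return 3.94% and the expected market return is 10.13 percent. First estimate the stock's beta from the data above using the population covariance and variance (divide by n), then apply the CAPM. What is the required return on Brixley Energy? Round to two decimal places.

Mean R_i = (2.3 + 4.0 + 6.9 − 5.3 + 2.1 + 4.8) / 6 = 2.4667%
Mean R_m = (5.4 + 2.3 + 6.3 − 5.9 − 0.8 + 5.3) / 6 = 2.1000%
Σ(R_i − R̄_i)(R_m − R̄_m) = 89.0400  ⇒  Cov = 89.0400 / 6 = 14.8400
Σ(R_m − R̄_m)² = 111.2200  ⇒  Var(R_m) = 111.2200 / 6 = 18.5367
β = Cov / Var(R_m) = 14.8400 / 18.5367 = 0.8006
MRP = 10.13% − 3.94% = 6.19%
E(R) = R_f + β × MRP = 3.94% + 0.8006 × 6.19% = 8.90%

8.90%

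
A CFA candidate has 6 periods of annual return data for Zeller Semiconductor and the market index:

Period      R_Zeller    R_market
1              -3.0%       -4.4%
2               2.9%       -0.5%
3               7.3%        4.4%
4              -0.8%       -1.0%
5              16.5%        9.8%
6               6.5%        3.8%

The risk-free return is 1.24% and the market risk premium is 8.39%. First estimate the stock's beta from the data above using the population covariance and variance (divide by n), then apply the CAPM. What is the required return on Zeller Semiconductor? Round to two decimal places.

12.67%

Mean R_i = (-3.0 + 2.9 + 7.3 − 0.8 + 16.5 + 6.5) / 6 = 4.9000%
Mean R_m = (-4.4 − 0.5 + 4.4 − 1.0 + 9.8 + 3.8) / 6 = 2.0167%
Σ(R_i − R̄_i)(R_m − R̄_m) = 171.7800  ⇒  Cov = 171.7800 / 6 = 28.6300
Σ(R_m − R̄_m)² = 126.0483  ⇒  Var(R_m) = 126.0483 / 6 = 21.0081
β = Cov / Var(R_m) = 28.6300 / 21.0081 = 1.3628
E(R) = R_f + β × MRP = 1.24% + 1.3628 × 8.39% = 12.67%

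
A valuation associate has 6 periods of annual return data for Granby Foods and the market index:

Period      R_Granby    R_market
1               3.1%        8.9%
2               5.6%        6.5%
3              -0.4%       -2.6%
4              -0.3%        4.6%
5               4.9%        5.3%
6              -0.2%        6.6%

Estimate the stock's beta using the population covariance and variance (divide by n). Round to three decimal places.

Mean R_i = (3.1 + 5.6 − 0.4 − 0.3 + 4.9 − 0.2) / 6 = 2.1167%
Mean R_m = (8.9 + 6.5 − 2.6 + 4.6 + 5.3 + 6.6) / 6 = 4.8833%
Σ(R_i − R̄_i)(R_m − R̄_m) = 26.2817  ⇒  Cov = 26.2817 / 6 = 4.3803
Σ(R_m − R̄_m)² = 77.9483  ⇒  Var(R_m) = 77.9483 / 6 = 12.9914
β = Cov / Var(R_m) = 4.3803 / 12.9914 = 0.3372

0.337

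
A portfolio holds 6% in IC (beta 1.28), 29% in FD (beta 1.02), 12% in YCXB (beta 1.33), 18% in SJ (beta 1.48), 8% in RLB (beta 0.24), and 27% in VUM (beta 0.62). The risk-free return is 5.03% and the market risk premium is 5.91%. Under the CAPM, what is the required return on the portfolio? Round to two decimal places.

β_P = Σ w_i β_i = 0.06×1.28 + 0.29×1.02 + 0.12×1.33 + 0.18×1.48 + 0.08×0.24 + 0.27×0.62 = 0.9852
E(R_P) = R_f + β_P × MRP = 5.03% + 0.9852 × 5.91% = 10.85%

10.85%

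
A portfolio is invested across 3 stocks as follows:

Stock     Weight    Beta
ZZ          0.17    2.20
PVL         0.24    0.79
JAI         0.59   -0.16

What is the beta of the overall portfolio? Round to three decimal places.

0.469

β_P = Σ w_i β_i = 0.17×2.20 + 0.24×0.79 + 0.59×-0.16 = 0.4692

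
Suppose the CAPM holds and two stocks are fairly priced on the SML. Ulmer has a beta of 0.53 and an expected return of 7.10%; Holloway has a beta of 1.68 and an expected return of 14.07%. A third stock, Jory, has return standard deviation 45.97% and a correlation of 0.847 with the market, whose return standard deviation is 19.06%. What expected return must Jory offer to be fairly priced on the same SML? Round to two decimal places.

MRP = (14.07% − 7.10%) / (1.68 − 0.53) = 6.0609%
R_f = 7.10% − 0.53 × 6.0609% = 3.8877%
β_Jory = ρ·σ_i/σ_m = 0.847 × 45.97 / 19.06 = 2.0428
E(R_Jory) = R_f + β × MRP = 3.8877% + 2.0428 × 6.0609% = 16.27%

16.27%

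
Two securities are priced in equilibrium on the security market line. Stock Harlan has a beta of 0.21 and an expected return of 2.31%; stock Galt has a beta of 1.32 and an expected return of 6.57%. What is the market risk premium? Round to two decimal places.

3.84%

Both satisfy E(R) = R_f + β·MRP, so the slope of the SML is
MRP = (6.57% − 2.31%) / (1.32 − 0.21) = 4.26% / 1.11 = 3.8378%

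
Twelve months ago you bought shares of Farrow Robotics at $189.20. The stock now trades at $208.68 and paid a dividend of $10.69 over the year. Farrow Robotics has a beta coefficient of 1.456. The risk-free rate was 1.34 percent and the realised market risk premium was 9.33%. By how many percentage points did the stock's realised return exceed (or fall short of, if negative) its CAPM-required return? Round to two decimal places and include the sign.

+1.02%

Realised HPR = (P1 + D1 − P0) / P0 = (208.68 + 10.69 − 189.20) / 189.20 = 30.17 / 189.20 = 15.9461%
CAPM required = R_f + β·MRP = 1.34% + 1.456 × 9.33% = 14.92448%
α = realised − required = 15.9461% − 14.92448% = +1.02%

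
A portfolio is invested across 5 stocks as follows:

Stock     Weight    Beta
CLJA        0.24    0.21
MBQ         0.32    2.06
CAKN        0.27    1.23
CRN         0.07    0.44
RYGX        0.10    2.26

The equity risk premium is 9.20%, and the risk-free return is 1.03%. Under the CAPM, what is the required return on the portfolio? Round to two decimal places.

12.98%

β_P = Σ w_i β_i = 0.24×0.21 + 0.32×2.06 + 0.27×1.23 + 0.07×0.44 + 0.10×2.26 = 1.2985
E(R_P) = R_f + β_P × MRP = 1.03% + 1.2985 × 9.20% = 12.98%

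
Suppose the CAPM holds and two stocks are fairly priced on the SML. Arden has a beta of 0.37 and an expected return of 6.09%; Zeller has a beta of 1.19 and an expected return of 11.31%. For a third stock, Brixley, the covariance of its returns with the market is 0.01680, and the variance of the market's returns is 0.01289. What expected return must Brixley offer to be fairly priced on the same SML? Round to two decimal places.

12.03%

MRP = (11.31% − 6.09%) / (1.19 − 0.37) = 6.3659%
R_f = 6.09% − 0.37 × 6.3659% = 3.7346%
β_Brixley = Cov / Var(R_m) = 0.01680 / 0.01289 = 1.3033
E(R_Brixley) = R_f + β × MRP = 3.7346% + 1.3033 × 6.3659% = 12.03%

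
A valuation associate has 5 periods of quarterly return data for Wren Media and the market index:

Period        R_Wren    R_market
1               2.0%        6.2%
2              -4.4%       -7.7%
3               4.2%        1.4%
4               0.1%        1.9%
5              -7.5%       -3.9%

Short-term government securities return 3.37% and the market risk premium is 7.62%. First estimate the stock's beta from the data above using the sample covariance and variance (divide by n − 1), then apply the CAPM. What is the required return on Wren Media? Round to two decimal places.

Mean R_i = (2.0 − 4.4 + 4.2 + 0.1 − 7.5) / 5 = -1.1200%
Mean R_m = (6.2 − 7.7 + 1.4 + 1.9 − 3.9) / 5 = -0.4200%
Σ(R_i − R̄_i)(R_m − R̄_m) = 79.2480  ⇒  Cov = 79.2480 / 4 = 19.8120
Σ(R_m − R̄_m)² = 117.6280  ⇒  Var(R_m) = 117.6280 / 4 = 29.4070
β = Cov / Var(R_m) = 19.8120 / 29.4070 = 0.6737
E(R) = R_f + β × MRP = 3.37% + 0.6737 × 7.62% = 8.50%

8.50%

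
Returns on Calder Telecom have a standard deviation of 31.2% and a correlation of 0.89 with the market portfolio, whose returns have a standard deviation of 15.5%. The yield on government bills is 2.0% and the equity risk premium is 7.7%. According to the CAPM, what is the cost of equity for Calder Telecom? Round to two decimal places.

β = ρ × σ_i / σ_m = 0.89 × 31.2% / 15.5% = 1.7915
E(R) = 2.0% + 1.7915 × 7.7% = 15.79%

15.79%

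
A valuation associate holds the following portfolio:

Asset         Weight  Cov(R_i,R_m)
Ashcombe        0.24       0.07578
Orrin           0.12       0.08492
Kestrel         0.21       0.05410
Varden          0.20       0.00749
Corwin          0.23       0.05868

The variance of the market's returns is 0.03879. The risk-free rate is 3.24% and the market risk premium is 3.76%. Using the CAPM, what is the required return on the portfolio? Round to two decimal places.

β_Ashcombe = 0.07578 / 0.03879 = 1.9536
β_Orrin = 0.08492 / 0.03879 = 2.1892
β_Kestrel = 0.05410 / 0.03879 = 1.3947
β_Varden = 0.00749 / 0.03879 = 0.1931
β_Corwin = 0.05868 / 0.03879 = 1.5128
β_P = Σ w_i β_i = 0.24×1.9536 + 0.12×2.1892 + 0.21×1.3947 + 0.20×0.1931 + 0.23×1.5128 = 1.4110
E(R_P) = R_f + β_P × MRP = 3.24% + 1.4110 × 3.76% = 8.55%

8.55%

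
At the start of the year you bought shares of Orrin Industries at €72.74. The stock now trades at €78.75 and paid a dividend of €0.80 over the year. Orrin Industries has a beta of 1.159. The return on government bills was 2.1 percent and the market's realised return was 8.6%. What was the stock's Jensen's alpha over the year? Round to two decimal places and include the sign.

-0.27%

Realised HPR = (P1 + D1 − P0) / P0 = (78.75 + 0.80 − 72.74) / 72.74 = 6.81 / 72.74 = 9.3621%
MRP = 8.6% − 2.1% = 6.50%
CAPM required = R_f + β·MRP = 2.1% + 1.159 × 6.5% = 9.6335%
α = realised − required = 9.3621% − 9.6335% = -0.27%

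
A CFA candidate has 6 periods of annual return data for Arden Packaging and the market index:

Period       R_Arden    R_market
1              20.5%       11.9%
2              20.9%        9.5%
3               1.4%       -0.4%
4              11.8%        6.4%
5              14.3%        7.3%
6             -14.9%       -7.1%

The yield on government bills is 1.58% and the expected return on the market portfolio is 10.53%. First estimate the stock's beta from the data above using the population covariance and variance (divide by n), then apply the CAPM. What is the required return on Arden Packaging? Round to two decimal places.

18.76%

Mean R_i = (20.5 + 20.9 + 1.4 + 11.8 + 14.3 − 14.9) / 6 = 9.0000%
Mean R_m = (11.9 + 9.5 − 0.4 + 6.4 + 7.3 − 7.1) / 6 = 4.6000%
Σ(R_i − R̄_i)(R_m − R̄_m) = 479.2400  ⇒  Cov = 479.2400 / 6 = 79.8733
Σ(R_m − R̄_m)² = 249.7200  ⇒  Var(R_m) = 249.7200 / 6 = 41.6200
β = Cov / Var(R_m) = 79.8733 / 41.6200 = 1.9191
MRP = 10.53% − 1.58% = 8.95%
E(R) = R_f + β × MRP = 1.58% + 1.9191 × 8.95% = 18.76%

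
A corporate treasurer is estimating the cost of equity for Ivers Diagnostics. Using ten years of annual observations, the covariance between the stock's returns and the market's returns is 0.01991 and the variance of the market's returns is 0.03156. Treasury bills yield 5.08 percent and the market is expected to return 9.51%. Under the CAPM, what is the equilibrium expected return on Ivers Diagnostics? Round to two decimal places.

7.87%

β = Cov(R_i, R_m) / Var(R_m) = 0.01991 / 0.03156 = 0.6309
MRP = 9.51% − 5.08% = 4.43%
E(R) = R_f + β × MRP = 5.08% + 0.6309 × 4.43% = 7.87%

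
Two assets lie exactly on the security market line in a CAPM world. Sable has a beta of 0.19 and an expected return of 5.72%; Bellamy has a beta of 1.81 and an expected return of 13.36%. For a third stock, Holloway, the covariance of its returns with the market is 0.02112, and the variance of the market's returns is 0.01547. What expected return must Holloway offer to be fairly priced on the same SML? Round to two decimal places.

MRP = (13.36% − 5.72%) / (1.81 − 0.19) = 4.7160%
R_f = 5.72% − 0.19 × 4.7160% = 4.8240%
β_Holloway = Cov / Var(R_m) = 0.02112 / 0.01547 = 1.3652
E(R_Holloway) = R_f + β × MRP = 4.8240% + 1.3652 × 4.7160% = 11.26%

11.26%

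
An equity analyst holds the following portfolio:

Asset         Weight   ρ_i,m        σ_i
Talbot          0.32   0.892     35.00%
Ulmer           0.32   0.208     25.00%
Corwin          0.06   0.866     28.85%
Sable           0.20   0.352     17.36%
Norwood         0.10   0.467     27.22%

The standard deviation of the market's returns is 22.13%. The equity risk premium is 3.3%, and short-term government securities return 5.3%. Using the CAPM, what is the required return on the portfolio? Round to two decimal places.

7.63%

β_Talbot = 0.892 × 35.00% / 22.13% = 1.4108
β_Ulmer = 0.208 × 25.00% / 22.13% = 0.2350
β_Corwin = 0.866 × 28.85% / 22.13% = 1.1290
β_Sable = 0.352 × 17.36% / 22.13% = 0.2761
β_Norwood = 0.467 × 27.22% / 22.13% = 0.5744
β_P = Σ w_i β_i = 0.32×1.4108 + 0.32×0.2350 + 0.06×1.1290 + 0.20×0.2761 + 0.10×0.5744 = 0.7071
E(R_P) = R_f + β_P × MRP = 5.3% + 0.7071 × 3.3% = 7.63%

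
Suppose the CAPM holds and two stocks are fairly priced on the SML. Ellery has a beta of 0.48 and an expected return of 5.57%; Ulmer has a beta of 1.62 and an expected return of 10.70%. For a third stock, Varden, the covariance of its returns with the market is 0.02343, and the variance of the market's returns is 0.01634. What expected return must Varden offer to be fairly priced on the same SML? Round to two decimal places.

9.86%

MRP = (10.70% − 5.57%) / (1.62 − 0.48) = 4.5000%
R_f = 5.57% − 0.48 × 4.5000% = 3.4100%
β_Varden = Cov / Var(R_m) = 0.02343 / 0.01634 = 1.4339
E(R_Varden) = R_f + β × MRP = 3.4100% + 1.4339 × 4.5000% = 9.86%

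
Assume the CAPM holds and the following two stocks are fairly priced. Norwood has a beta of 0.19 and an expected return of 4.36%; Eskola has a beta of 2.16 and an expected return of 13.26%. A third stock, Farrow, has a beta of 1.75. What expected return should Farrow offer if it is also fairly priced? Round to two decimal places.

11.41%

MRP (SML slope) = (13.26% − 4.36%) / (2.16 − 0.19) = 8.90% / 1.97 = 4.5178%
R_f (intercept) = 4.36% − 0.19 × 4.5178% = 3.5016%
E(R_Farrow) = R_f + β × MRP = 3.5016% + 1.75 × 4.5178% = 11.41%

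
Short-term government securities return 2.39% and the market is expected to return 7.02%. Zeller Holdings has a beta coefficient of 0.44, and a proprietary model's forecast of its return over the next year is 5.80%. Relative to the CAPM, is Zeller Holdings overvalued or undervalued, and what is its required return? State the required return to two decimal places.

MRP = 7.02% − 2.39% = 4.63%
Required return = R_f + β·MRP = 2.39% + 0.44 × 4.63% = 4.43%
Forecast 5.80% > required 4.43% → the stock plots above the SML → undervalued.

Undervalued; required return 4.43%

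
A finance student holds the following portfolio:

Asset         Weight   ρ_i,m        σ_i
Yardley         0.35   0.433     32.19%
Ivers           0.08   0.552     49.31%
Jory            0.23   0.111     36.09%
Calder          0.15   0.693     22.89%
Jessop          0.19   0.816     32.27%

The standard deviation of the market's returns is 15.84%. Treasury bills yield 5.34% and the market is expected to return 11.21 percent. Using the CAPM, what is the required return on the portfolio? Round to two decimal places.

β_Yardley = 0.433 × 32.19% / 15.84% = 0.8799
β_Ivers = 0.552 × 49.31% / 15.84% = 1.7184
β_Jory = 0.111 × 36.09% / 15.84% = 0.2529
β_Calder = 0.693 × 22.89% / 15.84% = 1.0014
β_Jessop = 0.816 × 32.27% / 15.84% = 1.6624
β_P = Σ w_i β_i = 0.35×0.8799 + 0.08×1.7184 + 0.23×0.2529 + 0.15×1.0014 + 0.19×1.6624 = 0.9697
MRP = 11.21% − 5.34% = 5.87%
E(R_P) = R_f + β_P × MRP = 5.34% + 0.9697 × 5.87% = 11.03%

11.03%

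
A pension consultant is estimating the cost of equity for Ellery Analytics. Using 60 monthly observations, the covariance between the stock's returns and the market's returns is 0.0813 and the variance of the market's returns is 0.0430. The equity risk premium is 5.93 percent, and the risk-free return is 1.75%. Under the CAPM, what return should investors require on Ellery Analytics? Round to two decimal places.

β = Cov(R_i, R_m) / Var(R_m) = 0.0813 / 0.0430 = 1.8907
E(R) = R_f + β × MRP = 1.75% + 1.8907 × 5.93% = 12.96%

12.96%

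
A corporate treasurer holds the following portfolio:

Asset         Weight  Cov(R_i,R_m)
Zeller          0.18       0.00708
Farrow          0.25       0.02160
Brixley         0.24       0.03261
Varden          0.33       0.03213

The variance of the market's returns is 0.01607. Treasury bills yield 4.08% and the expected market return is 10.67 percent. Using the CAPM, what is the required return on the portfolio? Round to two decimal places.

β_Zeller = 0.00708 / 0.01607 = 0.4406
β_Farrow = 0.02160 / 0.01607 = 1.3441
β_Brixley = 0.03261 / 0.01607 = 2.0292
β_Varden = 0.03213 / 0.01607 = 1.9994
β_P = Σ w_i β_i = 0.18×0.4406 + 0.25×1.3441 + 0.24×2.0292 + 0.33×1.9994 = 1.5621
MRP = 10.67% − 4.08% = 6.59%
E(R_P) = R_f + β_P × MRP = 4.08% + 1.5621 × 6.59% = 14.37%

14.37%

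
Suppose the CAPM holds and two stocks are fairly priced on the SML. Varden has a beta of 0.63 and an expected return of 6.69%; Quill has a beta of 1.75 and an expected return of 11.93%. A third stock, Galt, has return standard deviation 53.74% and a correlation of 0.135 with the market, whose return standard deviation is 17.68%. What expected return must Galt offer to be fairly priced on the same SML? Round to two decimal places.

5.66%

MRP = (11.93% − 6.69%) / (1.75 − 0.63) = 4.6786%
R_f = 6.69% − 0.63 × 4.6786% = 3.7425%
β_Galt = ρ·σ_i/σ_m = 0.135 × 53.74 / 17.68 = 0.4103
E(R_Galt) = R_f + β × MRP = 3.7425% + 0.4103 × 4.6786% = 5.66%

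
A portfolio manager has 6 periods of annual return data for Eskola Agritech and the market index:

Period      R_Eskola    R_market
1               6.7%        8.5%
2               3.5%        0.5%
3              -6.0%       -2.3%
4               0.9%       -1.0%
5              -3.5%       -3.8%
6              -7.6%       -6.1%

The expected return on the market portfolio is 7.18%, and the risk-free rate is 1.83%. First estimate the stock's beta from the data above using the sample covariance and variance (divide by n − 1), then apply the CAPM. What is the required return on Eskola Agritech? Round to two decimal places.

7.16%

Mean R_i = (6.7 + 3.5 − 6.0 + 0.9 − 3.5 − 7.6) / 6 = -1.0000%
Mean R_m = (8.5 + 0.5 − 2.3 − 1.0 − 3.8 − 6.1) / 6 = -0.7000%
Σ(R_i − R̄_i)(R_m − R̄_m) = 127.0600  ⇒  Cov = 127.0600 / 5 = 25.4120
Σ(R_m − R̄_m)² = 127.5000  ⇒  Var(R_m) = 127.5000 / 5 = 25.5000
β = Cov / Var(R_m) = 25.4120 / 25.5000 = 0.9965
MRP = 7.18% − 1.83% = 5.35%
E(R) = R_f + β × MRP = 1.83% + 0.9965 × 5.35% = 7.16%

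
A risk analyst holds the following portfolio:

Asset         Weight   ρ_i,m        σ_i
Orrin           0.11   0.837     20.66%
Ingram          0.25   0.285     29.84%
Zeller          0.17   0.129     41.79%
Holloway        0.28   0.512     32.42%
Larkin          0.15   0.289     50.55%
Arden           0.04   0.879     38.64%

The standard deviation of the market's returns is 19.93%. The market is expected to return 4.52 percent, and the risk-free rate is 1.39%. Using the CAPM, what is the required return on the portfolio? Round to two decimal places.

β_Orrin = 0.837 × 20.66% / 19.93% = 0.8677
β_Ingram = 0.285 × 29.84% / 19.93% = 0.4267
β_Zeller = 0.129 × 41.79% / 19.93% = 0.2705
β_Holloway = 0.512 × 32.42% / 19.93% = 0.8329
β_Larkin = 0.289 × 50.55% / 19.93% = 0.7330
β_Arden = 0.879 × 38.64% / 19.93% = 1.7042
β_P = Σ w_i β_i = 0.11×0.8677 + 0.25×0.4267 + 0.17×0.2705 + 0.28×0.8329 + 0.15×0.7330 + 0.04×1.7042 = 0.6594
MRP = 4.52% − 1.39% = 3.13%
E(R_P) = R_f + β_P × MRP = 1.39% + 0.6594 × 3.13% = 3.45%

3.45%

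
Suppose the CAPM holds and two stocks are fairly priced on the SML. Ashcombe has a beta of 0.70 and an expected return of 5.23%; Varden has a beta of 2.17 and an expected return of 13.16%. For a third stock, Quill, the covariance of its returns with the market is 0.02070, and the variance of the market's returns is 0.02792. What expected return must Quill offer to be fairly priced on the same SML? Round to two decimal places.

MRP = (13.16% − 5.23%) / (2.17 − 0.70) = 5.3946%
R_f = 5.23% − 0.70 × 5.3946% = 1.4538%
β_Quill = Cov / Var(R_m) = 0.02070 / 0.02792 = 0.7414
E(R_Quill) = R_f + β × MRP = 1.4538% + 0.7414 × 5.3946% = 5.45%

5.45%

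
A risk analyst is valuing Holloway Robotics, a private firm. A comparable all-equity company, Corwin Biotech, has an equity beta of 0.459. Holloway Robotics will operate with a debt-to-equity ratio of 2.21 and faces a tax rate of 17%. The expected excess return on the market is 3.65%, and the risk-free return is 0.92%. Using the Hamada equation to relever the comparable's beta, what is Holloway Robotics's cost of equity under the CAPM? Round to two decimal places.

5.67%

β_L = β_U × [1 + (1 − t)(D/E)] = 0.459 × [1 + (1 − 0.17) × 2.21]
    = 0.459 × [1 + 0.83 × 2.21] = 0.459 × 2.8343 = 1.3009
E(R) = R_f + β_L × MRP = 0.92% + 1.3009 × 3.65% = 5.67%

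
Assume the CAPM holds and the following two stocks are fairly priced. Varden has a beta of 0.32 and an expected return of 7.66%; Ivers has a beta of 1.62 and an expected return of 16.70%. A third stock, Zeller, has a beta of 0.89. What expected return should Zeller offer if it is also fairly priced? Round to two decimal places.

MRP (SML slope) = (16.70% − 7.66%) / (1.62 − 0.32) = 9.04% / 1.30 = 6.9538%
R_f (intercept) = 7.66% − 0.32 × 6.9538% = 5.4348%
E(R_Zeller) = R_f + β × MRP = 5.4348% + 0.89 × 6.9538% = 11.62%

11.62%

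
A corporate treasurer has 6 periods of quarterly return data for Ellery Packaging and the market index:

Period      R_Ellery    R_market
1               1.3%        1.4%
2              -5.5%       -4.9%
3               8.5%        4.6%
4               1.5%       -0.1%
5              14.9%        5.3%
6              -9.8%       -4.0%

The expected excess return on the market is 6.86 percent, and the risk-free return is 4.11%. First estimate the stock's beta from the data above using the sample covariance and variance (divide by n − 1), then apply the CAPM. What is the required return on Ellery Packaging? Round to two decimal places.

17.91%

Mean R_i = (1.3 − 5.5 + 8.5 + 1.5 + 14.9 − 9.8) / 6 = 1.8167%
Mean R_m = (1.4 − 4.9 + 4.6 − 0.1 + 5.3 − 4.0) / 6 = 0.3833%
Σ(R_i − R̄_i)(R_m − R̄_m) = 181.7117  ⇒  Cov = 181.7117 / 5 = 36.3423
Σ(R_m − R̄_m)² = 90.3483  ⇒  Var(R_m) = 90.3483 / 5 = 18.0697
β = Cov / Var(R_m) = 36.3423 / 18.0697 = 2.0112
E(R) = R_f + β × MRP = 4.11% + 2.0112 × 6.86% = 17.91%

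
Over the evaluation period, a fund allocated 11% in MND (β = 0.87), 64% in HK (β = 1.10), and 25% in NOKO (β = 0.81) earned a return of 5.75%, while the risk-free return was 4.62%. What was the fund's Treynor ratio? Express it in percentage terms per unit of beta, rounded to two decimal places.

β_P = 0.11×0.87 + 0.64×1.10 + 0.25×0.81 = 1.0022
Treynor = (R_P − R_f) / β_P = (5.75% − 4.62%) / 1.0022 = 1.13% / 1.0022 = 1.13%

1.13%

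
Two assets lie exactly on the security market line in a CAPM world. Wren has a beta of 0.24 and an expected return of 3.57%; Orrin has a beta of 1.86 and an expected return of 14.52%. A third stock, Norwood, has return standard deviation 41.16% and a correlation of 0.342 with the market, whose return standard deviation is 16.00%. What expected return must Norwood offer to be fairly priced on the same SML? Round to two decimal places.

7.89%

MRP = (14.52% − 3.57%) / (1.86 − 0.24) = 6.7593%
R_f = 3.57% − 0.24 × 6.7593% = 1.9478%
β_Norwood = ρ·σ_i/σ_m = 0.342 × 41.16 / 16.00 = 0.8798
E(R_Norwood) = R_f + β × MRP = 1.9478% + 0.8798 × 6.7593% = 7.89%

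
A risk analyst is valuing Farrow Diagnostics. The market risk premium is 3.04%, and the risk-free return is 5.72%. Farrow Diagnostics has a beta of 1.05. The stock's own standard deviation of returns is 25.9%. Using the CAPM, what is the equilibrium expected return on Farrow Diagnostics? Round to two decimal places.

E(R) = R_f + β × MRP = 5.72% + 1.05 × 3.04% = 8.91%

8.91%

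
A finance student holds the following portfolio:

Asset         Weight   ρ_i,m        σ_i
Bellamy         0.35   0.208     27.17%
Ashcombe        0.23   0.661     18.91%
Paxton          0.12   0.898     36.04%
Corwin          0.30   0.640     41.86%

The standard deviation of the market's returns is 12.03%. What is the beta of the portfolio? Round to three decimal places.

β_Bellamy = 0.208 × 27.17% / 12.03% = 0.4698
β_Ashcombe = 0.661 × 18.91% / 12.03% = 1.0390
β_Paxton = 0.898 × 36.04% / 12.03% = 2.6903
β_Corwin = 0.640 × 41.86% / 12.03% = 2.2270
β_P = Σ w_i β_i = 0.35×0.4698 + 0.23×1.0390 + 0.12×2.6903 + 0.30×2.2270 = 1.3943

1.394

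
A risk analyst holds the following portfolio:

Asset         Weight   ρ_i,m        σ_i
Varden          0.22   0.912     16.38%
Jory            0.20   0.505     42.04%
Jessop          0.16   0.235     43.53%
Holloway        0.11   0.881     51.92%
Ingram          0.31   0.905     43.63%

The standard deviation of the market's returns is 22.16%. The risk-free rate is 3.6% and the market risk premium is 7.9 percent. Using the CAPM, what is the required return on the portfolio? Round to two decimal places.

13.03%

β_Varden = 0.912 × 16.38% / 22.16% = 0.6741
β_Jory = 0.505 × 42.04% / 22.16% = 0.9580
β_Jessop = 0.235 × 43.53% / 22.16% = 0.4616
β_Holloway = 0.881 × 51.92% / 22.16% = 2.0641
β_Ingram = 0.905 × 43.63% / 22.16% = 1.7818
β_P = Σ w_i β_i = 0.22×0.6741 + 0.20×0.9580 + 0.16×0.4616 + 0.11×2.0641 + 0.31×1.7818 = 1.1932
E(R_P) = R_f + β_P × MRP = 3.6% + 1.1932 × 7.9% = 13.03%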